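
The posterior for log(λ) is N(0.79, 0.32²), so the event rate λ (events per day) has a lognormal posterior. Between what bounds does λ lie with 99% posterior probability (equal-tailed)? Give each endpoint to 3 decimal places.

[0.966, 5.024]

On the log scale the 99% interval is 0.79 ± 2.576 × 0.32 = [-0.0343, 1.6143].
Exponentiate: [e^-0.0343, e^1.6143] = [0.966, 5.024].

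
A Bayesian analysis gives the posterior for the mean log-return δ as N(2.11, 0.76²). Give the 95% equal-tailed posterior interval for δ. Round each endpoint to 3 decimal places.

The posterior is symmetric, so the 95% equal-tailed interval is δ = 2.11 ± z·0.76 with z = 1.960.
Half-width: 1.960 × 0.76 = 1.490.
2.11 − 1.490 = 0.620; 2.11 + 1.490 = 3.600.

[0.620, 3.600]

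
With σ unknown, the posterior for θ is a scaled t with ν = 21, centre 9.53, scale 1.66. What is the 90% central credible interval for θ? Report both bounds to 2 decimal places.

[6.67, 12.39]

The t_21 distribution is symmetric; the 90% interval is 9.53 ± t·1.66 with t_{0.95,21} = 1.721.
Half-width: 1.721 × 1.66 = 2.86.
9.53 − 2.86 = 6.67; 9.53 + 2.86 = 12.39.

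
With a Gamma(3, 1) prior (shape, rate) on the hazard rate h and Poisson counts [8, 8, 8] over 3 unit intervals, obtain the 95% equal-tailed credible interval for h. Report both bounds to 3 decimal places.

[4.448, 9.524]

Posterior: Gamma(3+24, 1+3) = Gamma(27, 4) (shape, rate).
Equal-tailed 95% interval: Gamma(27, 4) quantiles at 0.025 and 0.975.
Posterior mean ≈ 6.750, SD ≈ 1.299; a Normal approximation gives roughly [4.204, 9.296].
Exact: lower = 4.448; upper = 9.524.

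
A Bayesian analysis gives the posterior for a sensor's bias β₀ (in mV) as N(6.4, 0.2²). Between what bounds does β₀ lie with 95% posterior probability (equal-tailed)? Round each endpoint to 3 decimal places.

The posterior is symmetric, so the 95% equal-tailed interval is β₀ = 6.4 ± z·0.2 with z = 1.960.
Half-width: 1.960 × 0.2 = 0.392.
6.4 − 0.392 = 6.008; 6.4 + 0.392 = 6.792.

[6.008, 6.792]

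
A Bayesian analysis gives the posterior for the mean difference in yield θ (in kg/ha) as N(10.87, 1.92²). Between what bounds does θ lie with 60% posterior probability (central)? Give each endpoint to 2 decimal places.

[9.25, 12.49]

The posterior is symmetric, so the 60% equal-tailed interval is θ = 10.87 ± z·1.92 with z = 0.842.
Half-width: 0.842 × 1.92 = 1.62.
10.87 − 1.62 = 9.25; 10.87 + 1.62 = 12.49.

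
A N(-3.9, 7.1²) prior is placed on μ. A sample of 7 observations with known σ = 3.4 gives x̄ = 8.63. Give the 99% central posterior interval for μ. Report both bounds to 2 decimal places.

[4.98, 11.49]

Posterior precision = 1/7.1² + 7/3.4² = 0.0198 + 0.6055 = 0.6254, so posterior SD = 1.2645.
Posterior mean = (-3.9/7.1² + 7·8.63/3.4²) / 0.6254 = 8.2325.
Interval: 8.2325 ± 2.576 × 1.2645 → [4.98, 11.49].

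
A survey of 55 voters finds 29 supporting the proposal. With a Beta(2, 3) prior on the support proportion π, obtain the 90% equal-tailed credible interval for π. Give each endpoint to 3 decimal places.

[0.411, 0.622]

Posterior: Beta(2+29, 3+26) = Beta(31, 29).
Equal-tailed 90% interval: the 0.05 and 0.95 quantiles of Beta(31, 29).
Posterior mean ≈ 0.517, SD ≈ 0.064; a Normal approximation gives roughly [0.411, 0.622].
Exact: F⁻¹(0.05) = 0.411; F⁻¹(0.95) = 0.622.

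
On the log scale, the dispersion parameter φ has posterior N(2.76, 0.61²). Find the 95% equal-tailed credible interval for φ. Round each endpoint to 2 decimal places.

On the log scale the 95% interval is 2.76 ± 1.960 × 0.61 = [1.5644, 3.9556].
Exponentiate: [e^1.5644, e^3.9556] = [4.78, 52.23].

[4.78, 52.23]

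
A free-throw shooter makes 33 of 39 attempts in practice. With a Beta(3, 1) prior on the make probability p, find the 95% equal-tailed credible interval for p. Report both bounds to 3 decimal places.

Posterior: Beta(3+33, 1+6) = Beta(36, 7).
Equal-tailed 95% interval: the 0.025 and 0.975 quantiles of Beta(36, 7).
Posterior mean ≈ 0.837, SD ≈ 0.056; a Normal approximation gives roughly [0.728, 0.946].
Exact: F⁻¹(0.025) = 0.715; F⁻¹(0.975) = 0.930.

[0.715, 0.930]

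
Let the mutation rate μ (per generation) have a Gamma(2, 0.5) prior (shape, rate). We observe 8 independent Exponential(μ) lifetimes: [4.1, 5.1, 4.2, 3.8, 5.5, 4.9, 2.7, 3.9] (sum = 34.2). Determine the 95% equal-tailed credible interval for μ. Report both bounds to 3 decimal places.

[0.138, 0.492]

Posterior: Gamma(2+8, 0.5+34.2) = Gamma(10, 34.7) (shape, rate).
Equal-tailed 95% interval: Gamma(10, 34.7) quantiles at 0.025 and 0.975.
Posterior mean ≈ 0.288, SD ≈ 0.091; a Normal approximation gives roughly [0.110, 0.467].
Exact: lower = 0.138; upper = 0.492.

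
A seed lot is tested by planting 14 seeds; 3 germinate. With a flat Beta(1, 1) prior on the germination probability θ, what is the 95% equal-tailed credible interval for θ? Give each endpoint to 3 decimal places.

Posterior: Beta(1+3, 1+11) = Beta(4, 12).
Equal-tailed 95% interval: the 0.025 and 0.975 quantiles of Beta(4, 12).
Posterior mean ≈ 0.250, SD ≈ 0.105; a Normal approximation gives roughly [0.044, 0.456].
Exact: F⁻¹(0.025) = 0.078; F⁻¹(0.975) = 0.481.

[0.078, 0.481]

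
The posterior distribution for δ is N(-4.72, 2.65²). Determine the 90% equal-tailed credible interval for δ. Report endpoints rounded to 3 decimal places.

[-9.079, -0.361]

The posterior is symmetric, so the 90% equal-tailed interval is δ = -4.72 ± z·2.65 with z = 1.645.
Half-width: 1.645 × 2.65 = 4.359.
-4.72 − 4.359 = -9.079; -4.72 + 4.359 = -0.361.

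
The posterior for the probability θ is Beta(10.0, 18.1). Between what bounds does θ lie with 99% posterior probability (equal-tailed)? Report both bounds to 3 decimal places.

Posterior: Beta(10.0, 18.1).
Equal-tailed 99% interval: the 0.005 and 0.995 quantiles of Beta(10.0, 18.1).
Posterior mean ≈ 0.356, SD ≈ 0.089; a Normal approximation gives roughly [0.127, 0.584].
Exact: F⁻¹(0.005) = 0.153; F⁻¹(0.995) = 0.596.

[0.153, 0.596]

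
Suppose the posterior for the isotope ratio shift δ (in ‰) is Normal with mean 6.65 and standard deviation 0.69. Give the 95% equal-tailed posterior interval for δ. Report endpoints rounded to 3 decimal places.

[5.298, 8.002]

The posterior is symmetric, so the 95% equal-tailed interval is δ = 6.65 ± z·0.69 with z = 1.960.
Half-width: 1.960 × 0.69 = 1.352.
6.65 − 1.352 = 5.298; 6.65 + 1.352 = 8.002.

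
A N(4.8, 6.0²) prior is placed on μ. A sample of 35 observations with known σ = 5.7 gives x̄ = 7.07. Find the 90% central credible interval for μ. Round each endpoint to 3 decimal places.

[5.448, 8.578]

Posterior precision = 1/6.0² + 35/5.7² = 0.0278 + 1.0773 = 1.1050, so posterior SD = 0.9513.
Posterior mean = (4.8/6.0² + 35·7.07/5.7²) / 1.1050 = 7.0129.
Interval: 7.0129 ± 1.645 × 0.9513 → [5.448, 8.578].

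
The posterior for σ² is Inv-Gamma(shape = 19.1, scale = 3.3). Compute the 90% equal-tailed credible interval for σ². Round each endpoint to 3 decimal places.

[0.123, 0.264]

Inverse-Gamma(19.1, 3.3) quantiles: F⁻¹(0.05) and F⁻¹(0.95).
Equivalently, 1/σ² ~ Gamma(19.1, rate = 3.3); invert its 0.95 and 0.05 quantiles.
Posterior mean ≈ 0.182, SD ≈ 0.044; a Normal approximation gives roughly [0.110, 0.255].
Exact: lower = 0.123; upper = 0.264.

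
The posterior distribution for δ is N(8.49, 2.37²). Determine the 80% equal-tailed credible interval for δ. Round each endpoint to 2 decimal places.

[5.45, 11.53]

The posterior is symmetric, so the 80% equal-tailed interval is δ = 8.49 ± z·2.37 with z = 1.282.
Half-width: 1.282 × 2.37 = 3.04.
8.49 − 3.04 = 5.45; 8.49 + 3.04 = 11.53.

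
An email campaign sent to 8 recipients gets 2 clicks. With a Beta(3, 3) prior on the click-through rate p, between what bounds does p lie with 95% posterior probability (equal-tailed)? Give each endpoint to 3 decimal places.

Posterior: Beta(3+2, 3+6) = Beta(5, 9).
Equal-tailed 95% interval: the 0.025 and 0.975 quantiles of Beta(5, 9).
Posterior mean ≈ 0.357, SD ≈ 0.124; a Normal approximation gives roughly [0.115, 0.600].
Exact: F⁻¹(0.025) = 0.139; F⁻¹(0.975) = 0.614.

[0.139, 0.614]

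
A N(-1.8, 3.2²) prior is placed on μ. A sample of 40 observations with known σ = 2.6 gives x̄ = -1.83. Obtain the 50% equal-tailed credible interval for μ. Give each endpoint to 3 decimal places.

[-2.105, -1.554]

Posterior precision = 1/3.2² + 40/2.6² = 0.0977 + 5.9172 = 6.0148, so posterior SD = 0.4077.
Posterior mean = (-1.8/3.2² + 40·-1.83/2.6²) / 6.0148 = -1.8295.
Interval: -1.8295 ± 0.674 × 0.4077 → [-2.105, -1.554].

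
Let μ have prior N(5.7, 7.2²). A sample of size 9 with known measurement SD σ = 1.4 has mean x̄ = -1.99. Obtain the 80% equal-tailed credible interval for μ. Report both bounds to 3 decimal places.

Posterior precision = 1/7.2² + 9/1.4² = 0.0193 + 4.5918 = 4.6111, so posterior SD = 0.4657.
Posterior mean = (5.7/7.2² + 9·-1.99/1.4²) / 4.6111 = -1.9578.
Interval: -1.9578 ± 1.282 × 0.4657 → [-2.555, -1.361].

[-2.555, -1.361]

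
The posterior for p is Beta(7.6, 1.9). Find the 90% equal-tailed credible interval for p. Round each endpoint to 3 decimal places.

[0.565, 0.961]

Posterior: Beta(7.6, 1.9).
Equal-tailed 90% interval: the 0.05 and 0.95 quantiles of Beta(7.6, 1.9).
Posterior mean ≈ 0.800, SD ≈ 0.123; a Normal approximation gives roughly [0.597, 1.003].
Exact: F⁻¹(0.05) = 0.565; F⁻¹(0.95) = 0.961.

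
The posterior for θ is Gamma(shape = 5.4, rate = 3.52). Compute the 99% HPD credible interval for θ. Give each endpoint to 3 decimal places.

[0.259, 3.522]

The posterior is unimodal and skewed, so the HPD interval has equal density at both endpoints and is the shortest 99% interval.
Solving f(0.259) = f(3.522) with F(3.522) − F(0.259) = 0.99 gives [0.259, 3.522].
For comparison, the equal-tailed interval is [0.357, 3.756]; the HPD is narrower and shifted toward the mode.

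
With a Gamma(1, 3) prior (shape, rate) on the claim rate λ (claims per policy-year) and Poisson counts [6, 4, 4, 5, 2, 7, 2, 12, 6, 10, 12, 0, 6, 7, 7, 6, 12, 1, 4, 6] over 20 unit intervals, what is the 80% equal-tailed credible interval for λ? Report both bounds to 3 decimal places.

Posterior: Gamma(1+119, 3+20) = Gamma(120, 23) (shape, rate).
Equal-tailed 80% interval: Gamma(120, 23) quantiles at 0.1 and 0.9.
Posterior mean ≈ 5.217, SD ≈ 0.476; a Normal approximation gives roughly [4.607, 5.828].
Exact: lower = 4.617; upper = 5.836.

[4.617, 5.836]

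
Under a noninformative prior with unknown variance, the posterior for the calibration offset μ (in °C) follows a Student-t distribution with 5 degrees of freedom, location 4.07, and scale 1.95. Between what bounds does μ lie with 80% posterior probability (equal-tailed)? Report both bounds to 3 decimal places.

[1.192, 6.948]

The t_5 distribution is symmetric; the 80% interval is 4.07 ± t·1.95 with t_{0.9,5} = 1.476.
Half-width: 1.476 × 1.95 = 2.878.
4.07 − 2.878 = 1.192; 4.07 + 2.878 = 6.948.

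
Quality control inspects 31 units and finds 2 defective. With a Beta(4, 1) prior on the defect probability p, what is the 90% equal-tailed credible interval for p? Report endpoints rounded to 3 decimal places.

Posterior: Beta(4+2, 1+29) = Beta(6, 30).
Equal-tailed 90% interval: the 0.05 and 0.95 quantiles of Beta(6, 30).
Posterior mean ≈ 0.167, SD ≈ 0.061; a Normal approximation gives roughly [0.066, 0.267].
Exact: F⁻¹(0.05) = 0.077; F⁻¹(0.95) = 0.277.

[0.077, 0.277]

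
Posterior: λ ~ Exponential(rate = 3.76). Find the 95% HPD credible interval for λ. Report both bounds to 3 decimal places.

[0.000, 0.797]

The exponential density is strictly decreasing on [0, ∞), so the HPD interval is anchored at 0: [0, q] with P(λ ≤ q) = 0.95.
q = −ln(1 − 0.95) / 3.76 = 2.9957 / 3.76 = 0.797.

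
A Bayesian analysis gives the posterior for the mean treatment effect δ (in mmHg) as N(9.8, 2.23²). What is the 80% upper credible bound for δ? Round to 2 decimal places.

Need U with P(δ ≤ U) = 0.80: U = 9.8 + z_{0.2}·2.23.
z = 0.842; U = 9.8 + 0.842 × 2.23 = 11.68.

11.68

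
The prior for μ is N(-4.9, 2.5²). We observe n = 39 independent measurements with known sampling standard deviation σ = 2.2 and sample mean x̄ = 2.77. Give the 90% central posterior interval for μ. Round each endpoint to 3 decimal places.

[2.047, 3.194]

Posterior precision = 1/2.5² + 39/2.2² = 0.1600 + 8.0579 = 8.2179, so posterior SD = 0.3488.
Posterior mean = (-4.9/2.5² + 39·2.77/2.2²) / 8.2179 = 2.6207.
Interval: 2.6207 ± 1.645 × 0.3488 → [2.047, 3.194].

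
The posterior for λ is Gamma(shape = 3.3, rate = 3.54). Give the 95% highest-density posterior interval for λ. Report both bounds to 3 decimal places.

[0.117, 1.942]

The posterior is unimodal and skewed, so the HPD interval has equal density at both endpoints and is the shortest 95% interval.
Solving f(0.117) = f(1.942) with F(1.942) − F(0.117) = 0.95 gives [0.117, 1.942].
For comparison, the equal-tailed interval is [0.212, 2.174]; the HPD is narrower and shifted toward the mode.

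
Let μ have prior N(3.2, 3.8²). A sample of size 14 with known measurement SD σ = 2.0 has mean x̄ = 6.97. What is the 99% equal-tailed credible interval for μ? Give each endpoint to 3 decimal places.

Posterior precision = 1/3.8² + 14/2.0² = 0.0693 + 3.5000 = 3.5693, so posterior SD = 0.5293.
Posterior mean = (3.2/3.8² + 14·6.97/2.0²) / 3.5693 = 6.8969.
Interval: 6.8969 ± 2.576 × 0.5293 → [5.533, 8.260].

[5.533, 8.260]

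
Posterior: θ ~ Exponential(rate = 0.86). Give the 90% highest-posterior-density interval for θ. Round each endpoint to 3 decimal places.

[0.000, 2.677]

The exponential density is strictly decreasing on [0, ∞), so the HPD interval is anchored at 0: [0, q] with P(θ ≤ q) = 0.90.
q = −ln(1 − 0.90) / 0.86 = 2.3026 / 0.86 = 2.677.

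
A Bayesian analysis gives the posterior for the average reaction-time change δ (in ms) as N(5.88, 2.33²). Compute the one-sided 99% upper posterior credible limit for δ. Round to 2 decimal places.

Need U with P(δ ≤ U) = 0.99: U = 5.88 + z_{0.01}·2.33.
z = 2.326; U = 5.88 + 2.326 × 2.33 = 11.30.

11.30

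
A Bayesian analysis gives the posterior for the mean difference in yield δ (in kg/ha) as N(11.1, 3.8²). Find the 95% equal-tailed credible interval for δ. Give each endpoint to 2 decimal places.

[3.65, 18.55]

The posterior is symmetric, so the 95% equal-tailed interval is δ = 11.1 ± z·3.8 with z = 1.960.
Half-width: 1.960 × 3.8 = 7.45.
11.1 − 7.45 = 3.65; 11.1 + 7.45 = 18.55.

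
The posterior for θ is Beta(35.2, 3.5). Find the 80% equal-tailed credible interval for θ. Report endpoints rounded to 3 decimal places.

Posterior: Beta(35.2, 3.5).
Equal-tailed 80% interval: the 0.1 and 0.9 quantiles of Beta(35.2, 3.5).
Posterior mean ≈ 0.910, SD ≈ 0.046; a Normal approximation gives roughly [0.851, 0.968].
Exact: F⁻¹(0.1) = 0.848; F⁻¹(0.9) = 0.962.

[0.848, 0.962]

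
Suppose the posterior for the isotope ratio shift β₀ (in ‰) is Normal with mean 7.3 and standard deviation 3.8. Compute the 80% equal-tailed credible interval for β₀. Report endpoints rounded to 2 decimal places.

[2.43, 12.17]

The posterior is symmetric, so the 80% equal-tailed interval is β₀ = 7.3 ± z·3.8 with z = 1.282.
Half-width: 1.282 × 3.8 = 4.87.
7.3 − 4.87 = 2.43; 7.3 + 4.87 = 12.17.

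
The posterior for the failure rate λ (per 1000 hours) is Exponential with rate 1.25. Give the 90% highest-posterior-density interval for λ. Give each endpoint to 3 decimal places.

The exponential density is strictly decreasing on [0, ∞), so the HPD interval is anchored at 0: [0, q] with P(λ ≤ q) = 0.90.
q = −ln(1 − 0.90) / 1.25 = 2.3026 / 1.25 = 1.842.

[0.000, 1.842]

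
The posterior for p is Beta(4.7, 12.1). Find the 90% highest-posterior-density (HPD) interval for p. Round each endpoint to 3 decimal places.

The posterior is unimodal and skewed, so the HPD interval has equal density at both endpoints and is the shortest 90% interval.
Solving f(0.105) = f(0.448) with F(0.448) − F(0.105) = 0.90 gives [0.105, 0.448].
For comparison, the equal-tailed interval is [0.121, 0.469]; the HPD is narrower and shifted toward the mode.

[0.105, 0.448]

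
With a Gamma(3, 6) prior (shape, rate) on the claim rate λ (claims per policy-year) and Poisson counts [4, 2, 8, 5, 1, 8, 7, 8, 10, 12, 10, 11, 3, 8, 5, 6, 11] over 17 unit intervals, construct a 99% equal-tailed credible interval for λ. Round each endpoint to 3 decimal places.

[4.149, 6.623]

Posterior: Gamma(3+119, 6+17) = Gamma(122, 23) (shape, rate).
Equal-tailed 99% interval: Gamma(122, 23) quantiles at 0.005 and 0.995.
Posterior mean ≈ 5.304, SD ≈ 0.480; a Normal approximation gives roughly [4.067, 6.541].
Exact: lower = 4.149; upper = 6.623.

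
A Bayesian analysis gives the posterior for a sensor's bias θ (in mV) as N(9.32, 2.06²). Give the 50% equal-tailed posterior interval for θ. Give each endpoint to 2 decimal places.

The posterior is symmetric, so the 50% equal-tailed interval is θ = 9.32 ± z·2.06 with z = 0.674.
Half-width: 0.674 × 2.06 = 1.39.
9.32 − 1.39 = 7.93; 9.32 + 1.39 = 10.71.

[7.93, 10.71]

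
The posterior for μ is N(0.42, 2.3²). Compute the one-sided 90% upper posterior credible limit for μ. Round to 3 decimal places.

3.368

Need U with P(μ ≤ U) = 0.90: U = 0.42 + z_{0.1}·2.3.
z = 1.282; U = 0.42 + 1.282 × 2.3 = 3.368.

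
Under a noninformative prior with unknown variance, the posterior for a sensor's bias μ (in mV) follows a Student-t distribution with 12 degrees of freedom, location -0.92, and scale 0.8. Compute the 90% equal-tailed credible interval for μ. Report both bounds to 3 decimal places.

[-2.346, 0.506]

The t_12 distribution is symmetric; the 90% interval is -0.92 ± t·0.8 with t_{0.95,12} = 1.782.
Half-width: 1.782 × 0.8 = 1.426.
-0.92 − 1.426 = -2.346; -0.92 + 1.426 = 0.506.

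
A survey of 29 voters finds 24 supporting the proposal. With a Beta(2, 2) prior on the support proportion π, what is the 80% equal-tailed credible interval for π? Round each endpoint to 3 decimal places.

[0.694, 0.874]

Posterior: Beta(2+24, 2+5) = Beta(26, 7).
Equal-tailed 80% interval: the 0.1 and 0.9 quantiles of Beta(26, 7).
Posterior mean ≈ 0.788, SD ≈ 0.070; a Normal approximation gives roughly [0.698, 0.878].
Exact: F⁻¹(0.1) = 0.694; F⁻¹(0.9) = 0.874.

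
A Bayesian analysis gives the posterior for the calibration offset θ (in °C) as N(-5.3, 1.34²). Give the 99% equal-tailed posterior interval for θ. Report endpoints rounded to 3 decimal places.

The posterior is symmetric, so the 99% equal-tailed interval is θ = -5.3 ± z·1.34 with z = 2.576.
Half-width: 2.576 × 1.34 = 3.452.
-5.3 − 3.452 = -8.752; -5.3 + 3.452 = -1.848.

[-8.752, -1.848]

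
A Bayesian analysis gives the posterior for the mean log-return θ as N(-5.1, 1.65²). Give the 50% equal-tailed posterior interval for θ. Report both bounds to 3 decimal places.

[-6.213, -3.987]

The posterior is symmetric, so the 50% equal-tailed interval is θ = -5.1 ± z·1.65 with z = 0.674.
Half-width: 0.674 × 1.65 = 1.113.
-5.1 − 1.113 = -6.213; -5.1 + 1.113 = -3.987.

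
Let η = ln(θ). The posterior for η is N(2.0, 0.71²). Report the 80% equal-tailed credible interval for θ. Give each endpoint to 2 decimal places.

[2.97, 18.35]

On the log scale the 80% interval is 2.0 ± 1.282 × 0.71 = [1.0901, 2.9099].
Exponentiate: [e^1.0901, e^2.9099] = [2.97, 18.35].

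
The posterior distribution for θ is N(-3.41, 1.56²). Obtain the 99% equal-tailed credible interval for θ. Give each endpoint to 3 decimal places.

[-7.428, 0.608]

The posterior is symmetric, so the 99% equal-tailed interval is θ = -3.41 ± z·1.56 with z = 2.576.
Half-width: 2.576 × 1.56 = 4.018.
-3.41 − 4.018 = -7.428; -3.41 + 4.018 = 0.608.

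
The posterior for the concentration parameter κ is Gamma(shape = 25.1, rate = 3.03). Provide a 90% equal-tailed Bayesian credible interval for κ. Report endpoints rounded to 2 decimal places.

[5.76, 11.18]

Posterior: Gamma(shape 25.1, rate 3.03).
Equal-tailed 90% interval: Gamma(25.1, 3.03) quantiles at 0.05 and 0.95.
Posterior mean ≈ 8.28, SD ≈ 1.65; a Normal approximation gives roughly [5.56, 11.00].
Exact: lower = 5.76; upper = 11.18.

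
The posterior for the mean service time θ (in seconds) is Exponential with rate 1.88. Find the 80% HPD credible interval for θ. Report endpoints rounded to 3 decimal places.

The exponential density is strictly decreasing on [0, ∞), so the HPD interval is anchored at 0: [0, q] with P(θ ≤ q) = 0.80.
q = −ln(1 − 0.80) / 1.88 = 1.6094 / 1.88 = 0.856.

[0.000, 0.856]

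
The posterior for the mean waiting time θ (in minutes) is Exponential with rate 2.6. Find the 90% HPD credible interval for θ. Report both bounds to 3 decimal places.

[0.000, 0.886]

The exponential density is strictly decreasing on [0, ∞), so the HPD interval is anchored at 0: [0, q] with P(θ ≤ q) = 0.90.
q = −ln(1 − 0.90) / 2.6 = 2.3026 / 2.6 = 0.886.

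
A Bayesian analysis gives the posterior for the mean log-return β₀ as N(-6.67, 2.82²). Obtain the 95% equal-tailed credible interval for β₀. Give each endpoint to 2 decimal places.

[-12.20, -1.14]

The posterior is symmetric, so the 95% equal-tailed interval is β₀ = -6.67 ± z·2.82 with z = 1.960.
Half-width: 1.960 × 2.82 = 5.53.
-6.67 − 5.53 = -12.20; -6.67 + 5.53 = -1.14.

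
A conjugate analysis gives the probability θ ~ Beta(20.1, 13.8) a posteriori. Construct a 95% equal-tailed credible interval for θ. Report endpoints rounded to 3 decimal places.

[0.426, 0.750]

Posterior: Beta(20.1, 13.8).
Equal-tailed 95% interval: the 0.025 and 0.975 quantiles of Beta(20.1, 13.8).
Posterior mean ≈ 0.593, SD ≈ 0.083; a Normal approximation gives roughly [0.430, 0.756].
Exact: F⁻¹(0.025) = 0.426; F⁻¹(0.975) = 0.750.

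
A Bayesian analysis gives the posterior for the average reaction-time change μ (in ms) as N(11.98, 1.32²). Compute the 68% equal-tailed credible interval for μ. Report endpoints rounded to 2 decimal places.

[10.67, 13.29]

The posterior is symmetric, so the 68% equal-tailed interval is μ = 11.98 ± z·1.32 with z = 0.994.
Half-width: 0.994 × 1.32 = 1.31.
11.98 − 1.31 = 10.67; 11.98 + 1.31 = 13.29.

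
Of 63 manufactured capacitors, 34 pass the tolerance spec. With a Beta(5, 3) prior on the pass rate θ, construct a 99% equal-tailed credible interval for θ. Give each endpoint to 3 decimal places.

Posterior: Beta(5+34, 3+29) = Beta(39, 32).
Equal-tailed 99% interval: the 0.005 and 0.995 quantiles of Beta(39, 32).
Posterior mean ≈ 0.549, SD ≈ 0.059; a Normal approximation gives roughly [0.398, 0.700].
Exact: F⁻¹(0.005) = 0.398; F⁻¹(0.995) = 0.696.

[0.398, 0.696]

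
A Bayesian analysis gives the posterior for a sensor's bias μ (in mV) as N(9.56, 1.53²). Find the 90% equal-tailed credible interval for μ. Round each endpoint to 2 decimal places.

The posterior is symmetric, so the 90% equal-tailed interval is μ = 9.56 ± z·1.53 with z = 1.645.
Half-width: 1.645 × 1.53 = 2.52.
9.56 − 2.52 = 7.04; 9.56 + 2.52 = 12.08.

[7.04, 12.08]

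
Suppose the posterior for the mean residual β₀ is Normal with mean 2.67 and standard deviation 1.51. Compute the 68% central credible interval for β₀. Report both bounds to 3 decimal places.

The posterior is symmetric, so the 68% equal-tailed interval is β₀ = 2.67 ± z·1.51 with z = 0.994.
Half-width: 0.994 × 1.51 = 1.502.
2.67 − 1.502 = 1.168; 2.67 + 1.502 = 4.172.

[1.168, 4.172]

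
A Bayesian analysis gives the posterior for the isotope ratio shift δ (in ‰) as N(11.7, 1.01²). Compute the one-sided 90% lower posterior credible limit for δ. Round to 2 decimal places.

Need L with P(δ ≥ L) = 0.90: L = 11.7 − z_{0.1}·1.01.
z = 1.282; L = 11.7 − 1.282 × 1.01 = 10.41.

10.41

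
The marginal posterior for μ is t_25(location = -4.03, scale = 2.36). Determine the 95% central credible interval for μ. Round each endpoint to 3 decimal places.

The t_25 distribution is symmetric; the 95% interval is -4.03 ± t·2.36 with t_{0.975,25} = 2.060.
Half-width: 2.060 × 2.36 = 4.861.
-4.03 − 4.861 = -8.891; -4.03 + 4.861 = 0.831.

[-8.891, 0.831]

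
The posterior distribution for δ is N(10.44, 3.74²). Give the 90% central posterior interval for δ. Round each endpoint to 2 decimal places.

The posterior is symmetric, so the 90% equal-tailed interval is δ = 10.44 ± z·3.74 with z = 1.645.
Half-width: 1.645 × 3.74 = 6.15.
10.44 − 6.15 = 4.29; 10.44 + 6.15 = 16.59.

[4.29, 16.59]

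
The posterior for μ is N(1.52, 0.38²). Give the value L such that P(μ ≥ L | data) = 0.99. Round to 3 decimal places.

Need L with P(μ ≥ L) = 0.99: L = 1.52 − z_{0.01}·0.38.
z = 2.326; L = 1.52 − 2.326 × 0.38 = 0.636.

0.636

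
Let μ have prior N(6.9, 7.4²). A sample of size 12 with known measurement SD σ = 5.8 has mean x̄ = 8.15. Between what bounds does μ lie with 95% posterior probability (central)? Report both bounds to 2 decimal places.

Posterior precision = 1/7.4² + 12/5.8² = 0.0183 + 0.3567 = 0.3750, so posterior SD = 1.6330.
Posterior mean = (6.9/7.4² + 12·8.15/5.8²) / 0.3750 = 8.0891.
Interval: 8.0891 ± 1.960 × 1.6330 → [4.89, 11.29].

[4.89, 11.29]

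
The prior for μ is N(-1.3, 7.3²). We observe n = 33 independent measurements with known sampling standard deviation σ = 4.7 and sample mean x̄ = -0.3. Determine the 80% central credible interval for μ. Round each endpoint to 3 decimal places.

Posterior precision = 1/7.3² + 33/4.7² = 0.0188 + 1.4939 = 1.5127, so posterior SD = 0.8131.
Posterior mean = (-1.3/7.3² + 33·-0.3/4.7²) / 1.5127 = -0.3124.
Interval: -0.3124 ± 1.282 × 0.8131 → [-1.354, 0.730].

[-1.354, 0.730]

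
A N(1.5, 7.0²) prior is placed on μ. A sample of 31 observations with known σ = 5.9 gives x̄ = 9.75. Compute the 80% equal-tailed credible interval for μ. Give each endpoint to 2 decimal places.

[8.22, 10.91]

Posterior precision = 1/7.0² + 31/5.9² = 0.0204 + 0.8905 = 0.9110, so posterior SD = 1.0477.
Posterior mean = (1.5/7.0² + 31·9.75/5.9²) / 0.9110 = 9.5652.
Interval: 9.5652 ± 1.282 × 1.0477 → [8.22, 10.91].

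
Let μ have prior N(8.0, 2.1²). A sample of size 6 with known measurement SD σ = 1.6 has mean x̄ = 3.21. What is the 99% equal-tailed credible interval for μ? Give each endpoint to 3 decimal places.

[2.026, 5.239]

Posterior precision = 1/2.1² + 6/1.6² = 0.2268 + 2.3437 = 2.5705, so posterior SD = 0.6237.
Posterior mean = (8.0/2.1² + 6·3.21/1.6²) / 2.5705 = 3.6325.
Interval: 3.6325 ± 2.576 × 0.6237 → [2.026, 5.239].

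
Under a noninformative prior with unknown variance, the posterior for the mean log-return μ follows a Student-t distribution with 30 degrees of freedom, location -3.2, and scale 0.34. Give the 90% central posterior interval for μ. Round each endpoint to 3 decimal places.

[-3.777, -2.623]

The t_30 distribution is symmetric; the 90% interval is -3.2 ± t·0.34 with t_{0.95,30} = 1.697.
Half-width: 1.697 × 0.34 = 0.577.
-3.2 − 0.577 = -3.777; -3.2 + 0.577 = -2.623.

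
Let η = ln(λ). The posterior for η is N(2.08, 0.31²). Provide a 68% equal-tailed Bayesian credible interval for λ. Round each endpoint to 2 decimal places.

On the log scale the 68% interval is 2.08 ± 0.994 × 0.31 = [1.7717, 2.3883].
Exponentiate: [e^1.7717, e^2.3883] = [5.88, 10.89].

[5.88, 10.89]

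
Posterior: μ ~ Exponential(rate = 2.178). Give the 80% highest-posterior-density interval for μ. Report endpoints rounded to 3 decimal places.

The exponential density is strictly decreasing on [0, ∞), so the HPD interval is anchored at 0: [0, q] with P(μ ≤ q) = 0.80.
q = −ln(1 − 0.80) / 2.178 = 1.6094 / 2.178 = 0.739.

[0.000, 0.739]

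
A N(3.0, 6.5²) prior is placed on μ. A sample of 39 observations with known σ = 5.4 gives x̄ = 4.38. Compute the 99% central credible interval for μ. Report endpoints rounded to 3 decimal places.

[2.148, 6.564]

Posterior precision = 1/6.5² + 39/5.4² = 0.0237 + 1.3374 = 1.3611, so posterior SD = 0.8571.
Posterior mean = (3.0/6.5² + 39·4.38/5.4²) / 1.3611 = 4.3560.
Interval: 4.3560 ± 2.576 × 0.8571 → [2.148, 6.564].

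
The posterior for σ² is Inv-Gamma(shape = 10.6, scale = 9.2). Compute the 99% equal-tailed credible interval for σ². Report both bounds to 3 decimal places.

[0.441, 2.256]

Inverse-Gamma(10.6, 9.2) quantiles: F⁻¹(0.005) and F⁻¹(0.995).
Equivalently, 1/σ² ~ Gamma(10.6, rate = 9.2); invert its 0.995 and 0.005 quantiles.
Posterior mean ≈ 0.958, SD ≈ 0.327; a Normal approximation gives roughly [0.117, 1.800].
Exact: lower = 0.441; upper = 2.256.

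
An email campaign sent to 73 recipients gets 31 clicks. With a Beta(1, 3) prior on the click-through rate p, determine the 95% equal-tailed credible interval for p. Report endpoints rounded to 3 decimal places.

Posterior: Beta(1+31, 3+42) = Beta(32, 45).
Equal-tailed 95% interval: the 0.025 and 0.975 quantiles of Beta(32, 45).
Posterior mean ≈ 0.416, SD ≈ 0.056; a Normal approximation gives roughly [0.306, 0.525].
Exact: F⁻¹(0.025) = 0.309; F⁻¹(0.975) = 0.527.

[0.309, 0.527]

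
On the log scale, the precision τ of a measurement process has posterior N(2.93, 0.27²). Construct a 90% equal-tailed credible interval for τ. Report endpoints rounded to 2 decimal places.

On the log scale the 90% interval is 2.93 ± 1.645 × 0.27 = [2.4859, 3.3741].
Exponentiate: [e^2.4859, e^3.3741] = [12.01, 29.20].

[12.01, 29.20]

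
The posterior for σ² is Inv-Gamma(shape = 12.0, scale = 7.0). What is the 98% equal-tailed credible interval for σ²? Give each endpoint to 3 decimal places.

Inverse-Gamma(12.0, 7.0) quantiles: F⁻¹(0.01) and F⁻¹(0.99).
Equivalently, 1/σ² ~ Gamma(12.0, rate = 7.0); invert its 0.99 and 0.01 quantiles.
Posterior mean ≈ 0.636, SD ≈ 0.201; a Normal approximation gives roughly [0.168, 1.105].
Exact: lower = 0.326; upper = 1.290.

[0.326, 1.290]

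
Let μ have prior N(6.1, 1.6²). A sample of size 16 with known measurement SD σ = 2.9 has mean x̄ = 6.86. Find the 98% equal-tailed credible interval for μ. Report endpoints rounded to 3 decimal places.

Posterior precision = 1/1.6² + 16/2.9² = 0.3906 + 1.9025 = 2.2931, so posterior SD = 0.6604.
Posterior mean = (6.1/1.6² + 16·6.86/2.9²) / 2.2931 = 6.7305.
Interval: 6.7305 ± 2.326 × 0.6604 → [5.194, 8.267].

[5.194, 8.267]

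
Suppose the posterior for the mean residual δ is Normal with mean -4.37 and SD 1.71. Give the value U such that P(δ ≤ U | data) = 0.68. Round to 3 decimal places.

Need U with P(δ ≤ U) = 0.68: U = -4.37 + z_{0.32}·1.71.
z = 0.468; U = -4.37 + 0.468 × 1.71 = -3.570.

-3.570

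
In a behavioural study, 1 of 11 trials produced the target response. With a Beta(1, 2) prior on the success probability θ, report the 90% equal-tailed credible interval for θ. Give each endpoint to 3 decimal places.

Posterior: Beta(1+1, 2+10) = Beta(2, 12).
Equal-tailed 90% interval: the 0.05 and 0.95 quantiles of Beta(2, 12).
Posterior mean ≈ 0.143, SD ≈ 0.090; a Normal approximation gives roughly [-0.006, 0.291].
Exact: F⁻¹(0.05) = 0.028; F⁻¹(0.95) = 0.316.

[0.028, 0.316]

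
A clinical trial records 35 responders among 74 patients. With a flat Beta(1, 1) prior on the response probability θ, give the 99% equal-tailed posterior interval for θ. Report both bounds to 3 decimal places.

Posterior: Beta(1+35, 1+39) = Beta(36, 40).
Equal-tailed 99% interval: the 0.005 and 0.995 quantiles of Beta(36, 40).
Posterior mean ≈ 0.474, SD ≈ 0.057; a Normal approximation gives roughly [0.327, 0.620].
Exact: F⁻¹(0.005) = 0.330; F⁻¹(0.995) = 0.620.

[0.330, 0.620]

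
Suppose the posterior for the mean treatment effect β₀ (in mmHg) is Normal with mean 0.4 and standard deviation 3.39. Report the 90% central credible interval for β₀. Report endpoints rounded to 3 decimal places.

The posterior is symmetric, so the 90% equal-tailed interval is β₀ = 0.4 ± z·3.39 with z = 1.645.
Half-width: 1.645 × 3.39 = 5.576.
0.4 − 5.576 = -5.176; 0.4 + 5.576 = 5.976.

[-5.176, 5.976]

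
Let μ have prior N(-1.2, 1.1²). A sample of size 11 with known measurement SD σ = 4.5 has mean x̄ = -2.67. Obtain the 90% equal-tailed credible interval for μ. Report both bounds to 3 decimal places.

Posterior precision = 1/1.1² + 11/4.5² = 0.8264 + 0.5432 = 1.3697, so posterior SD = 0.8545.
Posterior mean = (-1.2/1.1² + 11·-2.67/4.5²) / 1.3697 = -1.7830.
Interval: -1.7830 ± 1.645 × 0.8545 → [-3.188, -0.378].

[-3.188, -0.378]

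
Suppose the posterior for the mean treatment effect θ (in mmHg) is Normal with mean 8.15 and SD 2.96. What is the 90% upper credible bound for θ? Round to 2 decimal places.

Need U with P(θ ≤ U) = 0.90: U = 8.15 + z_{0.1}·2.96.
z = 1.282; U = 8.15 + 1.282 × 2.96 = 11.94.

11.94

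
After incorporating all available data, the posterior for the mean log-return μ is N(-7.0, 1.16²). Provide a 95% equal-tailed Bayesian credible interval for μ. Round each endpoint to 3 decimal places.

[-9.274, -4.726]

The posterior is symmetric, so the 95% equal-tailed interval is μ = -7.0 ± z·1.16 with z = 1.960.
Half-width: 1.960 × 1.16 = 2.274.
-7.0 − 2.274 = -9.274; -7.0 + 2.274 = -4.726.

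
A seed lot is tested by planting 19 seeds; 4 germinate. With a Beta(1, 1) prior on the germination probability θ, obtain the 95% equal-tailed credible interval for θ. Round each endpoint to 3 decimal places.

[0.087, 0.437]

Posterior: Beta(1+4, 1+15) = Beta(5, 16).
Equal-tailed 95% interval: the 0.025 and 0.975 quantiles of Beta(5, 16).
Posterior mean ≈ 0.238, SD ≈ 0.091; a Normal approximation gives roughly [0.060, 0.416].
Exact: F⁻¹(0.025) = 0.087; F⁻¹(0.975) = 0.437.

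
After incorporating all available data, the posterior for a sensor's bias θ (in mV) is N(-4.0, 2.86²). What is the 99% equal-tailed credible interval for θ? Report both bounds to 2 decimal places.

[-11.37, 3.37]

The posterior is symmetric, so the 99% equal-tailed interval is θ = -4.0 ± z·2.86 with z = 2.576.
Half-width: 2.576 × 2.86 = 7.37.
-4.0 − 7.37 = -11.37; -4.0 + 7.37 = 3.37.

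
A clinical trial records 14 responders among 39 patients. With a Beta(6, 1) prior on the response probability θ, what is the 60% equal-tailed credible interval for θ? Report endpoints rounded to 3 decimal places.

Posterior: Beta(6+14, 1+25) = Beta(20, 26).
Equal-tailed 60% interval: the 0.2 and 0.8 quantiles of Beta(20, 26).
Posterior mean ≈ 0.435, SD ≈ 0.072; a Normal approximation gives roughly [0.374, 0.496].
Exact: F⁻¹(0.2) = 0.373; F⁻¹(0.8) = 0.496.

[0.373, 0.496]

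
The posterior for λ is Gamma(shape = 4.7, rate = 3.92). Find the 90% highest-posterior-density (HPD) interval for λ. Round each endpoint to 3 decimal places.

[0.340, 2.025]

The posterior is unimodal and skewed, so the HPD interval has equal density at both endpoints and is the shortest 90% interval.
Solving f(0.340) = f(2.025) with F(2.025) − F(0.340) = 0.90 gives [0.340, 2.025].
For comparison, the equal-tailed interval is [0.455, 2.229]; the HPD is narrower and shifted toward the mode.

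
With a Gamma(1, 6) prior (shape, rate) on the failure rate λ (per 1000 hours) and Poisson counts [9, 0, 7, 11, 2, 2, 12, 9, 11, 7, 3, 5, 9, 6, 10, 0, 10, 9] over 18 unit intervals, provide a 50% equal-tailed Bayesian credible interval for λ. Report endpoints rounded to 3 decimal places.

[4.806, 5.429]

Posterior: Gamma(1+122, 6+18) = Gamma(123, 24) (shape, rate).
Equal-tailed 50% interval: Gamma(123, 24) quantiles at 0.25 and 0.75.
Posterior mean ≈ 5.125, SD ≈ 0.462; a Normal approximation gives roughly [4.813, 5.437].
Exact: lower = 4.806; upper = 5.429.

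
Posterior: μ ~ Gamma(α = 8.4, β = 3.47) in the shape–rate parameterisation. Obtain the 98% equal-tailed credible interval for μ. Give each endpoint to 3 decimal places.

Posterior: Gamma(shape 8.4, rate 3.47).
Equal-tailed 98% interval: Gamma(8.4, 3.47) quantiles at 0.01 and 0.99.
Posterior mean ≈ 2.421, SD ≈ 0.835; a Normal approximation gives roughly [0.478, 4.364].
Exact: lower = 0.906; upper = 4.773.

[0.906, 4.773]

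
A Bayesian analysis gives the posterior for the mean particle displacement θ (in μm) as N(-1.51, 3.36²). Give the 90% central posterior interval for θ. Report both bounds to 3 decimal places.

The posterior is symmetric, so the 90% equal-tailed interval is θ = -1.51 ± z·3.36 with z = 1.645.
Half-width: 1.645 × 3.36 = 5.527.
-1.51 − 5.527 = -7.037; -1.51 + 5.527 = 4.017.

[-7.037, 4.017]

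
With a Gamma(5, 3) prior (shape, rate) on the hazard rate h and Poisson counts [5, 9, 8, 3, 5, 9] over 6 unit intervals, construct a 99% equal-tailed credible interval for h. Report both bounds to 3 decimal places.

[3.199, 6.995]

Posterior: Gamma(5+39, 3+6) = Gamma(44, 9) (shape, rate).
Equal-tailed 99% interval: Gamma(44, 9) quantiles at 0.005 and 0.995.
Posterior mean ≈ 4.889, SD ≈ 0.737; a Normal approximation gives roughly [2.990, 6.787].
Exact: lower = 3.199; upper = 6.995.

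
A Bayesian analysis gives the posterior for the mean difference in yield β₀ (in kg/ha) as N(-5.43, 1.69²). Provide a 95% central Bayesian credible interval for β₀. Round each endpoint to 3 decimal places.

[-8.742, -2.118]

The posterior is symmetric, so the 95% equal-tailed interval is β₀ = -5.43 ± z·1.69 with z = 1.960.
Half-width: 1.960 × 1.69 = 3.312.
-5.43 − 3.312 = -8.742; -5.43 + 3.312 = -2.118.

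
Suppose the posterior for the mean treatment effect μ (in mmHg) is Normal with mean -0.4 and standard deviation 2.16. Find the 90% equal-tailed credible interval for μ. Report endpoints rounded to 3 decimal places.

The posterior is symmetric, so the 90% equal-tailed interval is μ = -0.4 ± z·2.16 with z = 1.645.
Half-width: 1.645 × 2.16 = 3.553.
-0.4 − 3.553 = -3.953; -0.4 + 3.553 = 3.153.

[-3.953, 3.153]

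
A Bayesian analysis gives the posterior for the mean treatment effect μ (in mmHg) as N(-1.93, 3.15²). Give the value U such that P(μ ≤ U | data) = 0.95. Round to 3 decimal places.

Need U with P(μ ≤ U) = 0.95: U = -1.93 + z_{0.05}·3.15.
z = 1.645; U = -1.93 + 1.645 × 3.15 = 3.251.

3.251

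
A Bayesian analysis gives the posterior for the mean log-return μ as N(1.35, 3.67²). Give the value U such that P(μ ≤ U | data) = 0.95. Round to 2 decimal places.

Need U with P(μ ≤ U) = 0.95: U = 1.35 + z_{0.05}·3.67.
z = 1.645; U = 1.35 + 1.645 × 3.67 = 7.39.

7.39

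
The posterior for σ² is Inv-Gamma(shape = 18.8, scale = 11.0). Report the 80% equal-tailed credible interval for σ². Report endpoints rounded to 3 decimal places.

Inverse-Gamma(18.8, 11.0) quantiles: F⁻¹(0.1) and F⁻¹(0.9).
Equivalently, 1/σ² ~ Gamma(18.8, rate = 11.0); invert its 0.9 and 0.1 quantiles.
Posterior mean ≈ 0.618, SD ≈ 0.151; a Normal approximation gives roughly [0.425, 0.811].
Exact: lower = 0.448; upper = 0.815.

[0.448, 0.815]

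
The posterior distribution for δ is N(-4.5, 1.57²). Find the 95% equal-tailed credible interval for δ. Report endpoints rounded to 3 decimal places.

[-7.577, -1.423]

The posterior is symmetric, so the 95% equal-tailed interval is δ = -4.5 ± z·1.57 with z = 1.960.
Half-width: 1.960 × 1.57 = 3.077.
-4.5 − 3.077 = -7.577; -4.5 + 3.077 = -1.423.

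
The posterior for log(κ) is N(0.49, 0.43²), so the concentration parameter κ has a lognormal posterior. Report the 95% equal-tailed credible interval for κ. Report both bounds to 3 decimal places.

On the log scale the 95% interval is 0.49 ± 1.960 × 0.43 = [-0.3528, 1.3328].
Exponentiate: [e^-0.3528, e^1.3328] = [0.703, 3.792].

[0.703, 3.792]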